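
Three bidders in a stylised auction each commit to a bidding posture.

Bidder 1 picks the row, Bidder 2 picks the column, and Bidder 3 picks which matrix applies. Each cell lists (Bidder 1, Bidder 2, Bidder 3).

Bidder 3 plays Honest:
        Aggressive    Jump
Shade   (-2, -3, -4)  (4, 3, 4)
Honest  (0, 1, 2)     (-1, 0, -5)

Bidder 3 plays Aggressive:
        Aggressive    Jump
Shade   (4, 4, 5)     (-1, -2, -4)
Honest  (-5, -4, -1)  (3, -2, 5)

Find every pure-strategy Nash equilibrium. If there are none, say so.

Pure-strategy Nash equilibria: (Shade, Aggressive, Aggressive); (Shade, Jump, Honest); (Honest, Aggressive, Honest); (Honest, Jump, Aggressive)

Check each profile: it is a Nash equilibrium iff no player can strictly gain by switching unilaterally.
(Shade, Aggressive, Honest): Bidder 1 can switch to Honest (-2 → 0). Not NE.
(Shade, Aggressive, Aggressive): Bidder 1 gets 4, best alternative -5; Bidder 2 gets 4, best alternative -2; Bidder 3 gets 5, best alternative -4. No profitable deviation — NE.
(Shade, Jump, Honest): Bidder 1 gets 4, best alternative -1; Bidder 2 gets 3, best alternative -3; Bidder 3 gets 4, best alternative -4. No profitable deviation — NE.
(Shade, Jump, Aggressive): Bidder 1 can switch to Honest (-1 → 3). Not NE.
(Honest, Aggressive, Honest): Bidder 1 gets 0, best alternative -2; Bidder 2 gets 1, best alternative 0; Bidder 3 gets 2, best alternative -1. No profitable deviation — NE.
(Honest, Aggressive, Aggressive): Bidder 1 can switch to Shade (-5 → 4). Not NE.
(Honest, Jump, Honest): Bidder 1 can switch to Shade (-1 → 4). Not NE.
(Honest, Jump, Aggressive): Bidder 1 gets 3, best alternative -1; Bidder 2 gets -2, best alternative -4; Bidder 3 gets 5, best alternative -5. No profitable deviation — NE.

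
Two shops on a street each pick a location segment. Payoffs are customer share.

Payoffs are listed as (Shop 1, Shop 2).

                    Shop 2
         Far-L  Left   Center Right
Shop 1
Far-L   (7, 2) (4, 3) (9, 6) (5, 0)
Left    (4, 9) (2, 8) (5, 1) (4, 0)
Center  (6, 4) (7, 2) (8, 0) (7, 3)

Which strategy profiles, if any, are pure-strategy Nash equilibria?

The unique pure-strategy Nash equilibrium is (Far-L, Center).

(Far-L, Far-L): Shop 2 can switch to Left (2 → 3). Not NE.
(Far-L, Left): Shop 1 can switch to Center (4 → 7). Not NE.
(Far-L, Center): Shop 1 gets 9, best alternative 8; Shop 2 gets 6, best alternative 3. No profitable deviation — NE.
(Far-L, Right): Shop 1 can switch to Center (5 → 7). Not NE.
(Left, Far-L): Shop 1 can switch to Far-L (4 → 7). Not NE.
(Left, Left): Shop 1 can switch to Far-L (2 → 4). Not NE.
(Left, Center): Shop 1 can switch to Far-L (5 → 9). Not NE.
(Left, Right): Shop 1 can switch to Far-L (4 → 5). Not NE.
(Center, Far-L): Shop 1 can switch to Far-L (6 → 7). Not NE.
(Center, Left): Shop 2 can switch to Far-L (2 → 4). Not NE.
(Center, Center): Shop 1 can switch to Far-L (8 → 9). Not NE.
(Center, Right): Shop 2 can switch to Far-L (3 → 4). Not NE.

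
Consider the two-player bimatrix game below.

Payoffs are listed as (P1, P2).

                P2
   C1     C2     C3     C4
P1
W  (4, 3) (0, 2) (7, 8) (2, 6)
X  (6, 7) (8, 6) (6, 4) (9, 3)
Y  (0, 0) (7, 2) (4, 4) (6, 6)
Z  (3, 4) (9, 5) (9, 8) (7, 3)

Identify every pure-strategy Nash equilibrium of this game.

The pure Nash equilibria are (X, C1), (Z, C3).

(W, C1): P1 can switch to X (4 → 6). Not NE.
(W, C2): P1 can switch to X (0 → 8). Not NE.
(W, C3): P1 can switch to Z (7 → 9). Not NE.
(W, C4): P1 can switch to X (2 → 9). Not NE.
(X, C1): P1 gets 6, best alternative 4; P2 gets 7, best alternative 6. No profitable deviation — NE.
(X, C2): P1 can switch to Z (8 → 9). Not NE.
(X, C3): P1 can switch to W (6 → 7). Not NE.
(X, C4): P2 can switch to C1 (3 → 7). Not NE.
(Y, C1): P1 can switch to W (0 → 4). Not NE.
(Y, C2): P1 can switch to X (7 → 8). Not NE.
(Y, C3): P1 can switch to W (4 → 7). Not NE.
(Z, C3): P1 gets 9, best alternative 7; P2 gets 8, best alternative 5. No profitable deviation — NE.
(The remaining 4 profiles each have a profitable deviation by the same check.)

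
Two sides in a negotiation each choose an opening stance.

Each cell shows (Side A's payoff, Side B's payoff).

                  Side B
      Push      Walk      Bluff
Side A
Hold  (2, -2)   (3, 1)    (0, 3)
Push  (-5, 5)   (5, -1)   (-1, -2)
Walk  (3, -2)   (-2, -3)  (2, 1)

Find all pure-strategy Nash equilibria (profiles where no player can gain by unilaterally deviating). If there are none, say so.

For each player, find the best response to each opponent profile; mutual best responses are the pure NE.
Side A against Push: payoffs 2, -5, 3 → best response Walk.
Side A against Walk: payoffs 3, 5, -2 → best response Push.
Side A against Bluff: payoffs 0, -1, 2 → best response Walk.
Side B against Hold: payoffs -2, 1, 3 → best response Bluff.
Side B against Push: payoffs 5, -1, -2 → best response Push.
Side B against Walk: payoffs -2, -3, 1 → best response Bluff.
Mutual best responses: (Walk, Bluff).

Pure NE: (Walk, Bluff)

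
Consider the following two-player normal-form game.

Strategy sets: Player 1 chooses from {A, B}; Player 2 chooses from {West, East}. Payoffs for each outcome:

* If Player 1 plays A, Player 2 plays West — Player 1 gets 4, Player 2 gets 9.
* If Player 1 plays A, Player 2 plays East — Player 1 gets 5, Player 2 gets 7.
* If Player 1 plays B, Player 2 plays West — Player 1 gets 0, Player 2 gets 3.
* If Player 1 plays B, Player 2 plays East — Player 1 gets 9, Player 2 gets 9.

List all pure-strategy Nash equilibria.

Mark each player's best response to every combination of opponents' strategies; a profile where every player is best-responding is a pure Nash equilibrium.
Player 1 against West: payoffs 4, 0 → best response A.
Player 1 against East: payoffs 5, 9 → best response B.
Player 2 against A: payoffs 9, 7 → best response West.
Player 2 against B: payoffs 3, 9 → best response East.
Mutual best responses: (A, West); (B, East).

Pure-strategy Nash equilibria: (A, West) and (B, East)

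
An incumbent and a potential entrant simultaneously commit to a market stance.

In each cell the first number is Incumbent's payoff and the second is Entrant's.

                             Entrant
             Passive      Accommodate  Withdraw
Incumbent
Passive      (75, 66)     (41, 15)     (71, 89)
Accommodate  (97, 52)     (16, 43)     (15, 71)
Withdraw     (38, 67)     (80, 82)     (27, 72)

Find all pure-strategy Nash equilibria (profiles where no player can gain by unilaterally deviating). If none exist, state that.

The pure Nash equilibria are (Passive, Withdraw); (Withdraw, Accommodate).

Incumbent against Passive: payoffs 75, 97, 38 → best response Accommodate.
Incumbent against Accommodate: payoffs 41, 16, 80 → best response Withdraw.
Incumbent against Withdraw: payoffs 71, 15, 27 → best response Passive.
Entrant against Passive: payoffs 66, 15, 89 → best response Withdraw.
Entrant against Accommodate: payoffs 52, 43, 71 → best response Withdraw.
Entrant against Withdraw: payoffs 67, 82, 72 → best response Accommodate.
Mutual best responses: (Passive, Withdraw); (Withdraw, Accommodate).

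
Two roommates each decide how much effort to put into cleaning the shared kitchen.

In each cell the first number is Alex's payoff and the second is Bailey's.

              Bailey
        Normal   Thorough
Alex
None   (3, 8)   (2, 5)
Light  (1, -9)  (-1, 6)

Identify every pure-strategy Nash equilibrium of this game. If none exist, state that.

The unique pure-strategy Nash equilibrium is (None, Normal).

Alex against Normal: payoffs 3, 1 → best response None.
Alex against Thorough: payoffs 2, -1 → best response None.
Bailey against None: payoffs 8, 5 → best response Normal.
Bailey against Light: payoffs -9, 6 → best response Thorough.
Mutual best responses: (None, Normal).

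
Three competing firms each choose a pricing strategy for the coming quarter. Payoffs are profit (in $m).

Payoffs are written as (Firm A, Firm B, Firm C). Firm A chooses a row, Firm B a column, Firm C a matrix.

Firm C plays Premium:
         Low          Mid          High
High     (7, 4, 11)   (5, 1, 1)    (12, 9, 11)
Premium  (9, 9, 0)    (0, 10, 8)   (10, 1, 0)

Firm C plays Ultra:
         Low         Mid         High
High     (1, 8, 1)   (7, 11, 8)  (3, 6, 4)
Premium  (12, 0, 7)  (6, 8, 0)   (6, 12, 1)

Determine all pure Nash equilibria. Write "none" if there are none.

Firm A against (Low, Premium): payoffs 7, 9 → best response Premium.
Firm A against (Low, Ultra): payoffs 1, 12 → best response Premium.
Firm A against (Mid, Premium): payoffs 5, 0 → best response High.
Firm A against (Mid, Ultra): payoffs 7, 6 → best response High.
Firm A against (High, Premium): payoffs 12, 10 → best response High.
Firm A against (High, Ultra): payoffs 3, 6 → best response Premium.
Firm B against (High, Premium): payoffs 4, 1, 9 → best response High.
Firm B against (High, Ultra): payoffs 8, 11, 6 → best response Mid.
Firm B against (Premium, Premium): payoffs 9, 10, 1 → best response Mid.
Firm B against (Premium, Ultra): payoffs 0, 8, 12 → best response High.
Firm C against (High, Low): payoffs 11, 1 → best response Premium.
Firm C against (High, Mid): payoffs 1, 8 → best response Ultra.
Firm C against (High, High): payoffs 11, 4 → best response Premium.
Firm C against (Premium, Low): payoffs 0, 7 → best response Ultra.
Firm C against (Premium, Mid): payoffs 8, 0 → best response Premium.
Firm C against (Premium, High): payoffs 0, 1 → best response Ultra.
Mutual best responses: (High, Mid, Ultra); (High, High, Premium); (Premium, High, Ultra).

Pure-strategy Nash equilibria: (High, Mid, Ultra) and (High, High, Premium) and (Premium, High, Ultra)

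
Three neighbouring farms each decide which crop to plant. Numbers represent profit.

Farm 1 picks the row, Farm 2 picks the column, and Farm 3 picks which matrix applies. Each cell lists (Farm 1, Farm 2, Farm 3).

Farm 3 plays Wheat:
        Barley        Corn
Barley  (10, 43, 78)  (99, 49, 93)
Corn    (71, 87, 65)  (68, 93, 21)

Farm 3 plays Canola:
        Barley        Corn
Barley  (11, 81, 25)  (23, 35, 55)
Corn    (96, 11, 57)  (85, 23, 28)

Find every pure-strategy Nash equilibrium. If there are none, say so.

Farm 1 against (Barley, Wheat): payoffs 10, 71 → best response Corn.
Farm 1 against (Barley, Canola): payoffs 11, 96 → best response Corn.
Farm 1 against (Corn, Wheat): payoffs 99, 68 → best response Barley.
Farm 1 against (Corn, Canola): payoffs 23, 85 → best response Corn.
Farm 2 against (Barley, Wheat): payoffs 43, 49 → best response Corn.
Farm 2 against (Barley, Canola): payoffs 81, 35 → best response Barley.
Farm 2 against (Corn, Wheat): payoffs 87, 93 → best response Corn.
Farm 2 against (Corn, Canola): payoffs 11, 23 → best response Corn.
Farm 3 against (Barley, Barley): payoffs 78, 25 → best response Wheat.
Farm 3 against (Barley, Corn): payoffs 93, 55 → best response Wheat.
Farm 3 against (Corn, Barley): payoffs 65, 57 → best response Wheat.
Farm 3 against (Corn, Corn): payoffs 21, 28 → best response Canola.
Mutual best responses: (Barley, Corn, Wheat); (Corn, Corn, Canola).

The pure Nash equilibria are (Barley, Corn, Wheat); (Corn, Corn, Canola).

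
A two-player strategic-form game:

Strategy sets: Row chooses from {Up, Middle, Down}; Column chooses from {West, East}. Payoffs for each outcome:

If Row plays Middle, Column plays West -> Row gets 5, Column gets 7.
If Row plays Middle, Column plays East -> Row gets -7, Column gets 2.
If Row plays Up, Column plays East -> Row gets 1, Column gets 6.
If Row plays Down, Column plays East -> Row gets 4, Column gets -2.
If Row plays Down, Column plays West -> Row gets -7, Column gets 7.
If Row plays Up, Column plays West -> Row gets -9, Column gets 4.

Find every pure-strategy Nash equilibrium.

Row against West: payoffs -9, 5, -7 → best response Middle.
Row against East: payoffs 1, -7, 4 → best response Down.
Column against Up: payoffs 4, 6 → best response East.
Column against Middle: payoffs 7, 2 → best response West.
Column against Down: payoffs 7, -2 → best response West.
Mutual best responses: (Middle, West).

The unique pure-strategy Nash equilibrium is (Middle, West).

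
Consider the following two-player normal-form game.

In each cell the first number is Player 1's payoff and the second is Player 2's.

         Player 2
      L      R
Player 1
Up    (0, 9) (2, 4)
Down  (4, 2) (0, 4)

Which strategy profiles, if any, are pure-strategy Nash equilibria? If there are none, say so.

(Up, L): Player 1 can switch to Down (0 → 4). Not NE.
(Up, R): Player 2 can switch to L (4 → 9). Not NE.
(Down, L): Player 2 can switch to R (2 → 4). Not NE.
(Down, R): Player 1 can switch to Up (0 → 2). Not NE.

No pure-strategy Nash equilibrium.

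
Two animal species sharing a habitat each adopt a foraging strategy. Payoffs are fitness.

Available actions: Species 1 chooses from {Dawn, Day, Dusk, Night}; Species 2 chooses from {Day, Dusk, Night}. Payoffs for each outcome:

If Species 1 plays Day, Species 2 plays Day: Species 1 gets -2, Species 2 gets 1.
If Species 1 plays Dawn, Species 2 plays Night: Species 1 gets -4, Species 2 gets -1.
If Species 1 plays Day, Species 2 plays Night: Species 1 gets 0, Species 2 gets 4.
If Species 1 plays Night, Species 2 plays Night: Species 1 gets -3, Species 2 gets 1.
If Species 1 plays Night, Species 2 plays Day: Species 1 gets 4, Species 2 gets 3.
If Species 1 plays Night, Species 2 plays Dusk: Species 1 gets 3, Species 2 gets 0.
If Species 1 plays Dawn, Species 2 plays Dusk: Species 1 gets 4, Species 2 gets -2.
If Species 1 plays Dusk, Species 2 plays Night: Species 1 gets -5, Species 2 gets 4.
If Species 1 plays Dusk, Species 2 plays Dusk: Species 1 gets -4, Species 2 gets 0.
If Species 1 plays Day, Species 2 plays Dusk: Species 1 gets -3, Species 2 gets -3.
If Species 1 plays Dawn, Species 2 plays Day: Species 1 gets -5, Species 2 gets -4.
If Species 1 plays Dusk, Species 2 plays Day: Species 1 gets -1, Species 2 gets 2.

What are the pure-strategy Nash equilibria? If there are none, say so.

Species 1 against Day: payoffs -5, -2, -1, 4 → best response Night.
Species 1 against Dusk: payoffs 4, -3, -4, 3 → best response Dawn.
Species 1 against Night: payoffs -4, 0, -5, -3 → best response Day.
Species 2 against Dawn: payoffs -4, -2, -1 → best response Night.
Species 2 against Day: payoffs 1, -3, 4 → best response Night.
Species 2 against Dusk: payoffs 2, 0, 4 → best response Night.
Species 2 against Night: payoffs 3, 0, 1 → best response Day.
Mutual best responses: (Day, Night); (Night, Day).

The pure Nash equilibria are (Day, Night); (Night, Day).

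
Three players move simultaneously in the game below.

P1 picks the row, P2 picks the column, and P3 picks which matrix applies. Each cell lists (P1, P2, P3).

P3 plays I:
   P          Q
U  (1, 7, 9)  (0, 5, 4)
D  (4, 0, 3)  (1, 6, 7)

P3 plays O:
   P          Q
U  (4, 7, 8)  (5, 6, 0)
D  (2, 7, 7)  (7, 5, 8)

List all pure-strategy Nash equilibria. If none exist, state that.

(U, P, I): P1 can switch to D (1 → 4). Not NE.
(U, P, O): P3 can switch to I (8 → 9). Not NE.
(U, Q, I): P1 can switch to D (0 → 1). Not NE.
(U, Q, O): P1 can switch to D (5 → 7). Not NE.
(D, P, I): P2 can switch to Q (0 → 6). Not NE.
(D, P, O): P1 can switch to U (2 → 4). Not NE.
(The remaining 2 profiles each have a profitable deviation by the same check.)

There is no pure-strategy Nash equilibrium.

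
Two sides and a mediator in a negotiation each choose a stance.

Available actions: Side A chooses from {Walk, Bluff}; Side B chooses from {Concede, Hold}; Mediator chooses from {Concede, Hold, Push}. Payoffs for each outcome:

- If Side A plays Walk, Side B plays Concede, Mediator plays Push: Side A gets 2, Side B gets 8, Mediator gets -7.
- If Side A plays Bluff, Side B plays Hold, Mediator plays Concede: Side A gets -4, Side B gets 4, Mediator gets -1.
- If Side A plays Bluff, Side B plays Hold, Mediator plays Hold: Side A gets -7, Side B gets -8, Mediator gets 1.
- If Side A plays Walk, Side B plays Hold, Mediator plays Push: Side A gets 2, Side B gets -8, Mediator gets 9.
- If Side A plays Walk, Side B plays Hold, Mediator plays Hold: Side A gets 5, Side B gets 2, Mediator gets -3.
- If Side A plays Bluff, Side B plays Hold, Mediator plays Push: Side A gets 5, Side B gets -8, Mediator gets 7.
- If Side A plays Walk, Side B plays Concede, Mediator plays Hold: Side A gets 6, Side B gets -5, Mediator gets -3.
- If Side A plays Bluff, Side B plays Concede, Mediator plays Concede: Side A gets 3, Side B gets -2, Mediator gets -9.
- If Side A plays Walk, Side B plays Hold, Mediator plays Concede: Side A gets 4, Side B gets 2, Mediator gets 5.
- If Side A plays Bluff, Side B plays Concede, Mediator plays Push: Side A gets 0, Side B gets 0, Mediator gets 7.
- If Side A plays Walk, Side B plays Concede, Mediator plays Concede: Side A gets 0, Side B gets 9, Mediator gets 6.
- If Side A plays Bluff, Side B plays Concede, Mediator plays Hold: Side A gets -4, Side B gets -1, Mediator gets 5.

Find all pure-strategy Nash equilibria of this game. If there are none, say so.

No pure-strategy Nash equilibrium.

(Walk, Concede, Concede): Side A can switch to Bluff (0 → 3). Not NE.
(Walk, Concede, Hold): Side B can switch to Hold (-5 → 2). Not NE.
(Walk, Concede, Push): Mediator can switch to Concede (-7 → 6). Not NE.
(Walk, Hold, Concede): Side B can switch to Concede (2 → 9). Not NE.
(Walk, Hold, Hold): Mediator can switch to Concede (-3 → 5). Not NE.
(Walk, Hold, Push): Side A can switch to Bluff (2 → 5). Not NE.
(The remaining 6 profiles each have a profitable deviation by the same check.)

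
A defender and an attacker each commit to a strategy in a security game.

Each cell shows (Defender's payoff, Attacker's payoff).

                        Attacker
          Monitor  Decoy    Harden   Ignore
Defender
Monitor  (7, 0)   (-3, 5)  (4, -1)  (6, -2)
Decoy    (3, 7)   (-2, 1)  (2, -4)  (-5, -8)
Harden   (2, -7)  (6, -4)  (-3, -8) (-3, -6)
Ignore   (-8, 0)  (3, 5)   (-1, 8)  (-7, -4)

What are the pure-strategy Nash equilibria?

The unique pure-strategy Nash equilibrium is (Harden, Decoy).

Defender against Monitor: payoffs 7, 3, 2, -8 → best response Monitor.
Defender against Decoy: payoffs -3, -2, 6, 3 → best response Harden.
Defender against Harden: payoffs 4, 2, -3, -1 → best response Monitor.
Defender against Ignore: payoffs 6, -5, -3, -7 → best response Monitor.
Attacker against Monitor: payoffs 0, 5, -1, -2 → best response Decoy.
Attacker against Decoy: payoffs 7, 1, -4, -8 → best response Monitor.
Attacker against Harden: payoffs -7, -4, -8, -6 → best response Decoy.
Attacker against Ignore: payoffs 0, 5, 8, -4 → best response Harden.
Mutual best responses: (Harden, Decoy).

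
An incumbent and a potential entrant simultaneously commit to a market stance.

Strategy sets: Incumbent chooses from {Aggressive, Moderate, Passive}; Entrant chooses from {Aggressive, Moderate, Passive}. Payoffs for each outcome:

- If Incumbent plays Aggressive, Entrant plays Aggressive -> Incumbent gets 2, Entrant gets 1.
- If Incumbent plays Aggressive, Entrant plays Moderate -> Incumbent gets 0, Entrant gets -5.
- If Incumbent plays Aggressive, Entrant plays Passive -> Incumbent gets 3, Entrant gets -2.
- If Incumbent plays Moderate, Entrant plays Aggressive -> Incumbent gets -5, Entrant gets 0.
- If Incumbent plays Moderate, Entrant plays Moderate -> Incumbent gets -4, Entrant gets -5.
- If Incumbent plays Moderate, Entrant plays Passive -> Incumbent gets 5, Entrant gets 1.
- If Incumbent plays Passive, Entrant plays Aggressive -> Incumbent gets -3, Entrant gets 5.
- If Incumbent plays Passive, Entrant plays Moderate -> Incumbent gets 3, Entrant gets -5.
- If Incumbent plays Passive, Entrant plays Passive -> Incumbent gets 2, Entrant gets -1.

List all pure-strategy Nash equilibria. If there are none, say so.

(Aggressive, Aggressive) and (Moderate, Passive)

(Aggressive, Aggressive): Incumbent gets 2, best alternative -3; Entrant gets 1, best alternative -2. No profitable deviation — NE.
(Aggressive, Moderate): Incumbent can switch to Passive (0 → 3). Not NE.
(Aggressive, Passive): Incumbent can switch to Moderate (3 → 5). Not NE.
(Moderate, Aggressive): Incumbent can switch to Aggressive (-5 → 2). Not NE.
(Moderate, Moderate): Incumbent can switch to Aggressive (-4 → 0). Not NE.
(Moderate, Passive): Incumbent gets 5, best alternative 3; Entrant gets 1, best alternative 0. No profitable deviation — NE.
(Passive, Aggressive): Incumbent can switch to Aggressive (-3 → 2). Not NE.
(Passive, Moderate): Entrant can switch to Aggressive (-5 → 5). Not NE.
(Passive, Passive): Incumbent can switch to Aggressive (2 → 3). Not NE.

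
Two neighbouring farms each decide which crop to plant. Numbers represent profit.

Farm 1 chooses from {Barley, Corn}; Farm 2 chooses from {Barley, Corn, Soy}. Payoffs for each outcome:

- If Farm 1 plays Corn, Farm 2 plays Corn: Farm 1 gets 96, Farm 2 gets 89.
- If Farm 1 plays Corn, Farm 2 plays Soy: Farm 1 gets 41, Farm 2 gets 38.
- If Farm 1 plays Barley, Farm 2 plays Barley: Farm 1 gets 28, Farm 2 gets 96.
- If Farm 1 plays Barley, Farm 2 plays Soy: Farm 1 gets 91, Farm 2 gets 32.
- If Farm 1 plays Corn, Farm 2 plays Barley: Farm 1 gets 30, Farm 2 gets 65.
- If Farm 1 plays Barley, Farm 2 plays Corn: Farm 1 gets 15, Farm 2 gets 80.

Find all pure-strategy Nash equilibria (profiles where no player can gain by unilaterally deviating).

The unique pure-strategy Nash equilibrium is (Corn, Corn).

Farm 1 against Barley: payoffs 28, 30 → best response Corn.
Farm 1 against Corn: payoffs 15, 96 → best response Corn.
Farm 1 against Soy: payoffs 91, 41 → best response Barley.
Farm 2 against Barley: payoffs 96, 80, 32 → best response Barley.
Farm 2 against Corn: payoffs 65, 89, 38 → best response Corn.
Mutual best responses: (Corn, Corn).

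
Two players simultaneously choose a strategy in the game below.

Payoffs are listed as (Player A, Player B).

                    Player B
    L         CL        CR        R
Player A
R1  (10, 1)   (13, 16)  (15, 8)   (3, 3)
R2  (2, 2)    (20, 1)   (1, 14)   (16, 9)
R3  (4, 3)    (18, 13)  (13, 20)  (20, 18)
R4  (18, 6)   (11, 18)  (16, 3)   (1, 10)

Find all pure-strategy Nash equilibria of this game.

This game has no pure Nash equilibrium.

Player A against L: payoffs 10, 2, 4, 18 → best response R4.
Player A against CL: payoffs 13, 20, 18, 11 → best response R2.
Player A against CR: payoffs 15, 1, 13, 16 → best response R4.
Player A against R: payoffs 3, 16, 20, 1 → best response R3.
Player B against R1: payoffs 1, 16, 8, 3 → best response CL.
Player B against R2: payoffs 2, 1, 14, 9 → best response CR.
Player B against R3: payoffs 3, 13, 20, 18 → best response CR.
Player B against R4: payoffs 6, 18, 3, 10 → best response CL.
No profile is a mutual best response for all players.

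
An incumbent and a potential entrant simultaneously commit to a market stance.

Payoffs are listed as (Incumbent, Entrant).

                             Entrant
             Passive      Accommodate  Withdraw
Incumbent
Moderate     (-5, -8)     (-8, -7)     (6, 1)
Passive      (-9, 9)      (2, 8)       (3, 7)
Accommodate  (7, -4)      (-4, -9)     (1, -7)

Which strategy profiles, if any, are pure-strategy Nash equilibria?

Incumbent against Passive: payoffs -5, -9, 7 → best response Accommodate.
Incumbent against Accommodate: payoffs -8, 2, -4 → best response Passive.
Incumbent against Withdraw: payoffs 6, 3, 1 → best response Moderate.
Entrant against Moderate: payoffs -8, -7, 1 → best response Withdraw.
Entrant against Passive: payoffs 9, 8, 7 → best response Passive.
Entrant against Accommodate: payoffs -4, -9, -7 → best response Passive.
Mutual best responses: (Moderate, Withdraw); (Accommodate, Passive).

(Moderate, Withdraw), (Accommodate, Passive)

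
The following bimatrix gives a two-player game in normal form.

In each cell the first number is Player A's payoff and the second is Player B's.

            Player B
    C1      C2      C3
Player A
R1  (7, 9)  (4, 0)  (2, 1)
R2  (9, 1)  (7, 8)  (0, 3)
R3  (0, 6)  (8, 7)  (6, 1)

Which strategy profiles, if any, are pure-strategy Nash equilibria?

Player A against C1: payoffs 7, 9, 0 → best response R2.
Player A against C2: payoffs 4, 7, 8 → best response R3.
Player A against C3: payoffs 2, 0, 6 → best response R3.
Player B against R1: payoffs 9, 0, 1 → best response C1.
Player B against R2: payoffs 1, 8, 3 → best response C2.
Player B against R3: payoffs 6, 7, 1 → best response C2.
Mutual best responses: (R3, C2).

The unique pure-strategy Nash equilibrium is (R3, C2).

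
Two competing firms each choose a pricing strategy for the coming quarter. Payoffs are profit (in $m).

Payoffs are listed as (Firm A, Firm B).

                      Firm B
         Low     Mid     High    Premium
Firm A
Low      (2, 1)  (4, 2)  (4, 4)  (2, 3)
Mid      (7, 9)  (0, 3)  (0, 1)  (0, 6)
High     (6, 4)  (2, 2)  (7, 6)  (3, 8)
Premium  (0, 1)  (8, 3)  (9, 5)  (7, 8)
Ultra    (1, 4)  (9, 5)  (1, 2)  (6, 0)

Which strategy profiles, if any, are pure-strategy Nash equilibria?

For each strategy profile, look for a profitable unilateral deviation.
(Low, Low): Firm A can switch to Mid (2 → 7). Not NE.
(Low, Mid): Firm A can switch to Premium (4 → 8). Not NE.
(Low, High): Firm A can switch to High (4 → 7). Not NE.
(Low, Premium): Firm A can switch to High (2 → 3). Not NE.
(Mid, Low): Firm A gets 7, best alternative 6; Firm B gets 9, best alternative 6. No profitable deviation — NE.
(Mid, Mid): Firm A can switch to Low (0 → 4). Not NE.
(Mid, High): Firm A can switch to Low (0 → 4). Not NE.
(Mid, Premium): Firm A can switch to Low (0 → 2). Not NE.
(High, Low): Firm A can switch to Mid (6 → 7). Not NE.
(High, Mid): Firm A can switch to Low (2 → 4). Not NE.
(High, High): Firm A can switch to Premium (7 → 9). Not NE.
(Premium, Premium): Firm A gets 7, best alternative 6; Firm B gets 8, best alternative 5. No profitable deviation — NE.
(Ultra, Mid): Firm A gets 9, best alternative 8; Firm B gets 5, best alternative 4. No profitable deviation — NE.
(The remaining 7 profiles each have a profitable deviation by the same check.)

Pure-strategy Nash equilibria: (Mid, Low), (Premium, Premium), (Ultra, Mid)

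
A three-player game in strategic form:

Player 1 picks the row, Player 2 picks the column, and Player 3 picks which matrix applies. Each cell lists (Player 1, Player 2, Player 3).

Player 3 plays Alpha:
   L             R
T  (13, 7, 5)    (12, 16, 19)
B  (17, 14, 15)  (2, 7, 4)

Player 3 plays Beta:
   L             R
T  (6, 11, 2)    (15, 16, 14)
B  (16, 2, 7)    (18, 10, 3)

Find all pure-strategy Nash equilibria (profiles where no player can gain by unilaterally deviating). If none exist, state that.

Player 1 against (L, Alpha): payoffs 13, 17 → best response B.
Player 1 against (L, Beta): payoffs 6, 16 → best response B.
Player 1 against (R, Alpha): payoffs 12, 2 → best response T.
Player 1 against (R, Beta): payoffs 15, 18 → best response B.
Player 2 against (T, Alpha): payoffs 7, 16 → best response R.
Player 2 against (T, Beta): payoffs 11, 16 → best response R.
Player 2 against (B, Alpha): payoffs 14, 7 → best response L.
Player 2 against (B, Beta): payoffs 2, 10 → best response R.
Player 3 against (T, L): payoffs 5, 2 → best response Alpha.
Player 3 against (T, R): payoffs 19, 14 → best response Alpha.
Player 3 against (B, L): payoffs 15, 7 → best response Alpha.
Player 3 against (B, R): payoffs 4, 3 → best response Alpha.
Mutual best responses: (T, R, Alpha); (B, L, Alpha).

Pure-strategy Nash equilibria: (T, R, Alpha), (B, L, Alpha)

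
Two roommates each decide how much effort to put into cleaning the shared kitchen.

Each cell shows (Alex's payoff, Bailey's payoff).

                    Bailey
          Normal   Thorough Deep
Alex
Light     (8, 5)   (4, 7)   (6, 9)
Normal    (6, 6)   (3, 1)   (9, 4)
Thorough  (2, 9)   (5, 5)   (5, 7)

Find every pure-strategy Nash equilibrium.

No pure-strategy Nash equilibrium.

Check each profile: it is a Nash equilibrium iff no player can strictly gain by switching unilaterally.
(Light, Normal): Bailey can switch to Thorough (5 → 7). Not NE.
(Light, Thorough): Alex can switch to Thorough (4 → 5). Not NE.
(Light, Deep): Alex can switch to Normal (6 → 9). Not NE.
(Normal, Normal): Alex can switch to Light (6 → 8). Not NE.
(Normal, Thorough): Alex can switch to Light (3 → 4). Not NE.
(Normal, Deep): Bailey can switch to Normal (4 → 6). Not NE.
(Thorough, Normal): Alex can switch to Light (2 → 8). Not NE.
(Thorough, Thorough): Bailey can switch to Normal (5 → 9). Not NE.
(Thorough, Deep): Alex can switch to Light (5 → 6). Not NE.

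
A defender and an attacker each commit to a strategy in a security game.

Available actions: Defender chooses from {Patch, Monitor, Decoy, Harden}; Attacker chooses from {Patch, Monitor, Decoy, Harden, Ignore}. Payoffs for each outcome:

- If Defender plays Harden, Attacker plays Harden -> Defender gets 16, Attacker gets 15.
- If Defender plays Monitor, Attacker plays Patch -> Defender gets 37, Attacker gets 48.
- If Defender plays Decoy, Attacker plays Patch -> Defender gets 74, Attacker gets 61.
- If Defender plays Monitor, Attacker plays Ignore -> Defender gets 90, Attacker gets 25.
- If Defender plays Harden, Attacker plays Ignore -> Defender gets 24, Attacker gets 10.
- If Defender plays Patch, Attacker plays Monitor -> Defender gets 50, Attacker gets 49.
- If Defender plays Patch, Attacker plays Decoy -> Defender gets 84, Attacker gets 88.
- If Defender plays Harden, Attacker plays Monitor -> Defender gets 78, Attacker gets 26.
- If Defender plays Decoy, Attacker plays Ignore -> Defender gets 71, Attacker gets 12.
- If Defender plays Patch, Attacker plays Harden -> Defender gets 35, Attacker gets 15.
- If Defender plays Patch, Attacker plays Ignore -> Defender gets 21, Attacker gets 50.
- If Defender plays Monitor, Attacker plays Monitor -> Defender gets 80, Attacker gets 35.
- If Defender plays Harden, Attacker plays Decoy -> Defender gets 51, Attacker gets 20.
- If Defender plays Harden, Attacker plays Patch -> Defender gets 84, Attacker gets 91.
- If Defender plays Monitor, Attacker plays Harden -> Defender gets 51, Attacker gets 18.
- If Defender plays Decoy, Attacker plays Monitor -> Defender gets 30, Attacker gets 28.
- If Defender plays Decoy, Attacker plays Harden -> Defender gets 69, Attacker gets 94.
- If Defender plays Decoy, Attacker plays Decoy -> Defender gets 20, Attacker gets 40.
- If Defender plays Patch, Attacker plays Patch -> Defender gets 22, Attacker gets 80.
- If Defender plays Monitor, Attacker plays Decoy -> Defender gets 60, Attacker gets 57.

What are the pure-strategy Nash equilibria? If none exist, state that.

Check each profile: it is a Nash equilibrium iff no player can strictly gain by switching unilaterally.
(Patch, Patch): Defender can switch to Monitor (22 → 37). Not NE.
(Patch, Monitor): Defender can switch to Monitor (50 → 80). Not NE.
(Patch, Decoy): Defender gets 84, best alternative 60; Attacker gets 88, best alternative 80. No profitable deviation — NE.
(Patch, Harden): Defender can switch to Monitor (35 → 51). Not NE.
(Patch, Ignore): Defender can switch to Monitor (21 → 90). Not NE.
(Monitor, Patch): Defender can switch to Decoy (37 → 74). Not NE.
(Monitor, Monitor): Attacker can switch to Patch (35 → 48). Not NE.
(Monitor, Decoy): Defender can switch to Patch (60 → 84). Not NE.
(Monitor, Harden): Defender can switch to Decoy (51 → 69). Not NE.
(Monitor, Ignore): Attacker can switch to Patch (25 → 48). Not NE.
(Decoy, Patch): Defender can switch to Harden (74 → 84). Not NE.
(Decoy, Harden): Defender gets 69, best alternative 51; Attacker gets 94, best alternative 61. No profitable deviation — NE.
(Harden, Patch): Defender gets 84, best alternative 74; Attacker gets 91, best alternative 26. No profitable deviation — NE.
(The remaining 7 profiles each have a profitable deviation by the same check.)

(Patch, Decoy); (Decoy, Harden); (Harden, Patch)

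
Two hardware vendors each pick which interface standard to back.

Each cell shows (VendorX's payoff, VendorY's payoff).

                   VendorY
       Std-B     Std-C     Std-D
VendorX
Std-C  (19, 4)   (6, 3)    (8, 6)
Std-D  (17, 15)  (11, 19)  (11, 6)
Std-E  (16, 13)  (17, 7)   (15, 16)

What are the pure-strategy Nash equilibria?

VendorX against Std-B: payoffs 19, 17, 16 → best response Std-C.
VendorX against Std-C: payoffs 6, 11, 17 → best response Std-E.
VendorX against Std-D: payoffs 8, 11, 15 → best response Std-E.
VendorY against Std-C: payoffs 4, 3, 6 → best response Std-D.
VendorY against Std-D: payoffs 15, 19, 6 → best response Std-C.
VendorY against Std-E: payoffs 13, 7, 16 → best response Std-D.
Mutual best responses: (Std-E, Std-D).

Pure NE: (Std-E, Std-D)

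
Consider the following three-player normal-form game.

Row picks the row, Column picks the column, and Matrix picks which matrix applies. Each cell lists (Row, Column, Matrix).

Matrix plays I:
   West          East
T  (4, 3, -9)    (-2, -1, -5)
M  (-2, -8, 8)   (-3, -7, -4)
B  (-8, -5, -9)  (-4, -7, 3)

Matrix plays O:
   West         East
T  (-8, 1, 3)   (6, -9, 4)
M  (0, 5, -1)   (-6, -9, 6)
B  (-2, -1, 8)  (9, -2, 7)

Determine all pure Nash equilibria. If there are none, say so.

Row against (West, I): payoffs 4, -2, -8 → best response T.
Row against (West, O): payoffs -8, 0, -2 → best response M.
Row against (East, I): payoffs -2, -3, -4 → best response T.
Row against (East, O): payoffs 6, -6, 9 → best response B.
Column against (T, I): payoffs 3, -1 → best response West.
Column against (T, O): payoffs 1, -9 → best response West.
Column against (M, I): payoffs -8, -7 → best response East.
Column against (M, O): payoffs 5, -9 → best response West.
Column against (B, I): payoffs -5, -7 → best response West.
Column against (B, O): payoffs -1, -2 → best response West.
Matrix against (T, West): payoffs -9, 3 → best response O.
Matrix against (T, East): payoffs -5, 4 → best response O.
Matrix against (M, West): payoffs 8, -1 → best response I.
Matrix against (M, East): payoffs -4, 6 → best response O.
Matrix against (B, West): payoffs -9, 8 → best response O.
Matrix against (B, East): payoffs 3, 7 → best response O.
No profile is a mutual best response for all players.

There is no pure-strategy Nash equilibrium.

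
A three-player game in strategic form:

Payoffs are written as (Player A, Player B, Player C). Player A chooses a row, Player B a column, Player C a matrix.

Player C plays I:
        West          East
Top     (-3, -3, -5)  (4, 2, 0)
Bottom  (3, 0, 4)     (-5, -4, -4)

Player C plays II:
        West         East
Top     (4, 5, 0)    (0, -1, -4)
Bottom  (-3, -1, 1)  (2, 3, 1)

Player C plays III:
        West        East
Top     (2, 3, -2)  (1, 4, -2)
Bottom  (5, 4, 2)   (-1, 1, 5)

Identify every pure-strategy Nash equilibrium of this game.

Check each profile: it is a Nash equilibrium iff no player can strictly gain by switching unilaterally.
(Top, West, I): Player A can switch to Bottom (-3 → 3). Not NE.
(Top, West, II): Player A gets 4, best alternative -3; Player B gets 5, best alternative -1; Player C gets 0, best alternative -2. No profitable deviation — NE.
(Top, West, III): Player A can switch to Bottom (2 → 5). Not NE.
(Top, East, I): Player A gets 4, best alternative -5; Player B gets 2, best alternative -3; Player C gets 0, best alternative -2. No profitable deviation — NE.
(Top, East, II): Player A can switch to Bottom (0 → 2). Not NE.
(Top, East, III): Player C can switch to I (-2 → 0). Not NE.
(Bottom, West, I): Player A gets 3, best alternative -3; Player B gets 0, best alternative -4; Player C gets 4, best alternative 2. No profitable deviation — NE.
(Bottom, West, II): Player A can switch to Top (-3 → 4). Not NE.
(Bottom, West, III): Player C can switch to I (2 → 4). Not NE.
(Bottom, East, I): Player A can switch to Top (-5 → 4). Not NE.
(Bottom, East, II): Player C can switch to III (1 → 5). Not NE.
(Bottom, East, III): Player A can switch to Top (-1 → 1). Not NE.

(Top, West, II); (Top, East, I); (Bottom, West, I)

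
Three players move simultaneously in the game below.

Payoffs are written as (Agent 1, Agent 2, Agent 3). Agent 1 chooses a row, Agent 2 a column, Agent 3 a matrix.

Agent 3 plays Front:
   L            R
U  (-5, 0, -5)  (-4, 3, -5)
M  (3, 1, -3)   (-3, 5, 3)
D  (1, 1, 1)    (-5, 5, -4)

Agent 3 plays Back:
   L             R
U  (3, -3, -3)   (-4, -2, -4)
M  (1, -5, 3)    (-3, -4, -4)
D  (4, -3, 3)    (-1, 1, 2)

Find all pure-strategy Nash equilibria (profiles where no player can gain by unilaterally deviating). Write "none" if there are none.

(M, R, Front), (D, R, Back)

Agent 1 against (L, Front): payoffs -5, 3, 1 → best response M.
Agent 1 against (L, Back): payoffs 3, 1, 4 → best response D.
Agent 1 against (R, Front): payoffs -4, -3, -5 → best response M.
Agent 1 against (R, Back): payoffs -4, -3, -1 → best response D.
Agent 2 against (U, Front): payoffs 0, 3 → best response R.
Agent 2 against (U, Back): payoffs -3, -2 → best response R.
Agent 2 against (M, Front): payoffs 1, 5 → best response R.
Agent 2 against (M, Back): payoffs -5, -4 → best response R.
Agent 2 against (D, Front): payoffs 1, 5 → best response R.
Agent 2 against (D, Back): payoffs -3, 1 → best response R.
Agent 3 against (U, L): payoffs -5, -3 → best response Back.
Agent 3 against (U, R): payoffs -5, -4 → best response Back.
Agent 3 against (M, L): payoffs -3, 3 → best response Back.
Agent 3 against (M, R): payoffs 3, -4 → best response Front.
Agent 3 against (D, L): payoffs 1, 3 → best response Back.
Agent 3 against (D, R): payoffs -4, 2 → best response Back.
Mutual best responses: (M, R, Front); (D, R, Back).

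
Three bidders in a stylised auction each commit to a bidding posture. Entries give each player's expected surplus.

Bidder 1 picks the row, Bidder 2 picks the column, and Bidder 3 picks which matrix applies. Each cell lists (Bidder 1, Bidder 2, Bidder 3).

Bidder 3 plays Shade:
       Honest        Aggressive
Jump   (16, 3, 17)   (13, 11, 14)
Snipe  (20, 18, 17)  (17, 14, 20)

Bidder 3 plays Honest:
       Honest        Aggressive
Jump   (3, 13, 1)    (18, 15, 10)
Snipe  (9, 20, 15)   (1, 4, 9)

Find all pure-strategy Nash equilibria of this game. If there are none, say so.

The unique pure-strategy Nash equilibrium is (Snipe, Honest, Shade).

Bidder 1 against (Honest, Shade): payoffs 16, 20 → best response Snipe.
Bidder 1 against (Honest, Honest): payoffs 3, 9 → best response Snipe.
Bidder 1 against (Aggressive, Shade): payoffs 13, 17 → best response Snipe.
Bidder 1 against (Aggressive, Honest): payoffs 18, 1 → best response Jump.
Bidder 2 against (Jump, Shade): payoffs 3, 11 → best response Aggressive.
Bidder 2 against (Jump, Honest): payoffs 13, 15 → best response Aggressive.
Bidder 2 against (Snipe, Shade): payoffs 18, 14 → best response Honest.
Bidder 2 against (Snipe, Honest): payoffs 20, 4 → best response Honest.
Bidder 3 against (Jump, Honest): payoffs 17, 1 → best response Shade.
Bidder 3 against (Jump, Aggressive): payoffs 14, 10 → best response Shade.
Bidder 3 against (Snipe, Honest): payoffs 17, 15 → best response Shade.
Bidder 3 against (Snipe, Aggressive): payoffs 20, 9 → best response Shade.
Mutual best responses: (Snipe, Honest, Shade).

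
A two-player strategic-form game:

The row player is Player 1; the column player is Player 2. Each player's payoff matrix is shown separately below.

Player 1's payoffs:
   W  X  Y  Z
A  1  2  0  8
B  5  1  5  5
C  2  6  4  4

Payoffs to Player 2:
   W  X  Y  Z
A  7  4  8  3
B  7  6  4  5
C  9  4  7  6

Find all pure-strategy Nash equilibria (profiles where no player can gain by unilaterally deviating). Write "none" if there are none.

For each player, find the best response to each opponent profile; mutual best responses are the pure NE.
Player 1 against W: payoffs 1, 5, 2 → best response B.
Player 1 against X: payoffs 2, 1, 6 → best response C.
Player 1 against Y: payoffs 0, 5, 4 → best response B.
Player 1 against Z: payoffs 8, 5, 4 → best response A.
Player 2 against A: payoffs 7, 4, 8, 3 → best response Y.
Player 2 against B: payoffs 7, 6, 4, 5 → best response W.
Player 2 against C: payoffs 9, 4, 7, 6 → best response W.
Mutual best responses: (B, W).

The unique pure-strategy Nash equilibrium is (B, W).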